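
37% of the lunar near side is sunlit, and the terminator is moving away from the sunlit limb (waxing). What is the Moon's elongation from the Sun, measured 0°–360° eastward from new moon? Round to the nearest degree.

75°

Invert f = (1 − cos θ)/2 to get cos θ = 1 − 2(0.37) = 0.260, hence θ₀ = arccos 0.260 = 74.9°.
The Moon is waxing (0°–180°), so θ = 74.9° directly.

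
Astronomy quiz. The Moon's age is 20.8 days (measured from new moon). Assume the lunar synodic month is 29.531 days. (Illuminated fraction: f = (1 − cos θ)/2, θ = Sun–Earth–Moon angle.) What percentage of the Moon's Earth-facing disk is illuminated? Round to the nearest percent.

Elongation θ = 360° × 20.8/29.531 ≈ 253.6°.
Illuminated fraction = (1 − cos 253.6°)/2 = (1 − (-0.283))/2 ≈ 0.641, so 64%.

64%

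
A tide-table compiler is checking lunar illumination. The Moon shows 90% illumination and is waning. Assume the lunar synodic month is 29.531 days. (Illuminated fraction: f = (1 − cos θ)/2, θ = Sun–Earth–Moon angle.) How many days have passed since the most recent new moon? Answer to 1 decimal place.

17.8 days

cos θ = 1 − 2f = -0.800, giving a principal value of 143.1°.
Since the Moon is past full (waning), take the reflex angle: θ = 360° − 143.1° = 216.9°.
At 360°/29.531 d per day, 216.9° corresponds to 17.79 days.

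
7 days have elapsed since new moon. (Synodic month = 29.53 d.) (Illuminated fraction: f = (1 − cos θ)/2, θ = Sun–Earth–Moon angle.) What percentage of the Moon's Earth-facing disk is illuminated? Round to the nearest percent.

46%

The Moon has covered 7/29.53 of its cycle, so θ ≈ 360° × 7/29.53 = 85.3°.
Illuminated fraction = (1 − cos 85.3°)/2 = (1 − 0.081)/2 ≈ 0.459, so 46%.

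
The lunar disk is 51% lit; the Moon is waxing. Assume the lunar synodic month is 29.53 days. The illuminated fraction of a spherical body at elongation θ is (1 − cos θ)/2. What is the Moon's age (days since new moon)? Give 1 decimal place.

From f = (1 − cos θ)/2: cos θ = 1 − 2×0.51 = -0.020; arccos → 91.1°.
Waxing ⇒ before full, so θ = 91.1°.
Age = 29.53 × 91.1°/360° ≈ 7.48 days.

7.5 days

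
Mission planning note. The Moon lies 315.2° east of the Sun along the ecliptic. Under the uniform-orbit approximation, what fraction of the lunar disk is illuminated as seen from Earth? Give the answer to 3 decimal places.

f = (1 − cos 315.2°)/2 = (1 − 0.710)/2 ≈ 0.145.

0.145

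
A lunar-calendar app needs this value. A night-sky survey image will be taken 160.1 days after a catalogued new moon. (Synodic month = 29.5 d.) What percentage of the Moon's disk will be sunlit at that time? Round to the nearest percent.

160.1/29.5 = 5.427 lunations, so 5 complete cycles and 12.60 d into the next.
Elongation θ = 360° × 12.60/29.5 ≈ 153.8°.
With cos θ = (-0.897), the lit fraction is (1 − (-0.897))/2 ≈ 0.948, so 95%.

95%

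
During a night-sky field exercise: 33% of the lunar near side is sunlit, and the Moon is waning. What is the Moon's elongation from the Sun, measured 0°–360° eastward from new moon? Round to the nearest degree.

cos θ = 1 − 2f = 0.340, giving a principal value of 70.1°.
A waning Moon lies in 180°–360°, so θ = 360° − 70.1° = 289.9°.

290°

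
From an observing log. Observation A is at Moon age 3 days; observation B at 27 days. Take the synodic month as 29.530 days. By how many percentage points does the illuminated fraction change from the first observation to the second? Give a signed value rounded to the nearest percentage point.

θ₁ = 360° × 3/29.530 = 36.6°, f₁ = (1 − cos θ₁)/2 = 0.098.
θ₂ = 360° × 27/29.530 = 329.2°, f₂ = (1 − cos θ₂)/2 = 0.071.
Change = f₂ − f₁ = -0.028 → -3 percentage points.

-3 pp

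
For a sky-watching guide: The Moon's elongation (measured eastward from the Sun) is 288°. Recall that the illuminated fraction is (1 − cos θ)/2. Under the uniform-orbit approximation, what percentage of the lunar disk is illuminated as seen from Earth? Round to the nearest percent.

f = (1 − cos 288°)/2 = (1 − 0.309)/2 ≈ 0.345, i.e. 35%.

35%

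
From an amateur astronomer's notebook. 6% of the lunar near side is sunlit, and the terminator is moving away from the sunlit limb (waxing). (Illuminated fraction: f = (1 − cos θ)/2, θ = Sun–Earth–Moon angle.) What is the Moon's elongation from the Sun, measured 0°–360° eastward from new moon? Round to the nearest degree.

28°

From f = (1 − cos θ)/2: cos θ = 1 − 2×0.06 = 0.880; arccos → 28.4°.
Waxing ⇒ before full, so θ = 28.4°.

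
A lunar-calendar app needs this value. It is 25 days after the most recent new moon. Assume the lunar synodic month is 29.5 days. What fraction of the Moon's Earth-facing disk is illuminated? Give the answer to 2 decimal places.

Phase angle: θ = 360°·(25 d)/(29.5 d) = 305.1°.
With cos θ = 0.575, the lit fraction is (1 − 0.575)/2 ≈ 0.213.

0.21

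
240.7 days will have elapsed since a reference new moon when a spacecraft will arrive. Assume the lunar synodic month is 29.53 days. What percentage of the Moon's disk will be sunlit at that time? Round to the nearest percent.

21%

Reduce mod P: 240.7 − 8×29.53 = 4.46 d into the current lunation.
Phase angle: θ = 360°·(4.46 d)/(29.53 d) = 54.4°.
With cos θ = 0.583, the lit fraction is (1 − 0.583)/2 ≈ 0.209, so 21%.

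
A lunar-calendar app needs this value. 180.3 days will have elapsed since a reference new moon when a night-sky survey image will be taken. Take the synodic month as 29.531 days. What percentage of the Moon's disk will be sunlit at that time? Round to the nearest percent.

180.3/29.531 = 6.105 lunations, so 6 complete cycles and 3.11 d into the next.
Elongation θ = 360° × 3.11/29.531 ≈ 38.0°.
With cos θ = 0.788, the lit fraction is (1 − 0.788)/2 ≈ 0.106, so 11%.

11%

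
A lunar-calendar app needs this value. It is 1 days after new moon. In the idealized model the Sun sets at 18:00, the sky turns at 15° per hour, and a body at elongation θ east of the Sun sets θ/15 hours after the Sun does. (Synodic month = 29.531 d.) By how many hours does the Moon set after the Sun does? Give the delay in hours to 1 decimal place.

The Moon has covered 1/29.531 of its cycle, so θ ≈ 360° × 1/29.531 = 12.2°.
The Moon trails the Sun by θ/15 = 12.2/15 ≈ 0.81 hours.
So the Moon sets 0.81 h after the Sun.

0.8 h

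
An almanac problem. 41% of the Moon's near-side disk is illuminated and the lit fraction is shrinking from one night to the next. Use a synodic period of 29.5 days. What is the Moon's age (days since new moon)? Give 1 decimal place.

From f = (1 − cos θ)/2: cos θ = 1 − 2×0.41 = 0.180; arccos → 79.6°.
Since the Moon is past full (waning), take the reflex angle: θ = 360° − 79.6° = 280.4°.
That fraction of the synodic month is 280.4/360 × 29.5 d ≈ 22.97 d.

23.0 days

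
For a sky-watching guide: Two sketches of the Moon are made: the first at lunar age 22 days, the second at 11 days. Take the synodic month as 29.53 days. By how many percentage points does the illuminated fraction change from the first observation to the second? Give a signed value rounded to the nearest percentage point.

+33 percentage points

θ₁ = 360° × 22/29.53 = 268.2°, f₁ = (1 − cos θ₁)/2 = 0.516.
θ₂ = 360° × 11/29.53 = 134.1°, f₂ = (1 − cos θ₂)/2 = 0.848.
Change = f₂ − f₁ = +0.332 → +33 percentage points.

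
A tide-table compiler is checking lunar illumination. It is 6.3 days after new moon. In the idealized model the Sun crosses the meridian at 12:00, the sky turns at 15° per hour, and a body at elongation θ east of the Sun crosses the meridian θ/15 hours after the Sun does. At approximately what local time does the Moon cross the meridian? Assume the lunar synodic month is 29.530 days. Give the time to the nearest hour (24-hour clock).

17:00

The Moon has covered 6.3/29.530 of its cycle, so θ ≈ 360° × 6.3/29.530 = 76.8°.
The Moon trails the Sun by θ/15 = 76.8/15 ≈ 5.12 hours.
12:00 + 5.12 h ≈ 17:07 → 17:00 to the nearest hour.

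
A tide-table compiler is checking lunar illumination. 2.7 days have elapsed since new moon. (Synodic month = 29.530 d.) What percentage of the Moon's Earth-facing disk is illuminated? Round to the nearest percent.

8%

Elongation θ = 360° × 2.7/29.530 ≈ 32.9°.
With cos θ = 0.839, the lit fraction is (1 − 0.839)/2 ≈ 0.080, so 8%.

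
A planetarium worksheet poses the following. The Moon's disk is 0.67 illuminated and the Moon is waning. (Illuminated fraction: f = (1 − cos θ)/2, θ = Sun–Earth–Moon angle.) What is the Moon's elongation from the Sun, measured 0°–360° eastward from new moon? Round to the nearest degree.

Invert f = (1 − cos θ)/2 to get cos θ = 1 − 2(0.67) = -0.340, hence θ₀ = arccos -0.340 = 109.9°.
Waning ⇒ past full, so θ = 360° − 109.9° = 250.1°.

250°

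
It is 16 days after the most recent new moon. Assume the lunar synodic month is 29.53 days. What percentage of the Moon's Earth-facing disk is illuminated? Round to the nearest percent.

98%

Phase angle: θ = 360°·(16 d)/(29.53 d) = 195.1°.
cos 195.1° = (-0.966), so f = (1 − (-0.966))/2 = 0.983, so 98%.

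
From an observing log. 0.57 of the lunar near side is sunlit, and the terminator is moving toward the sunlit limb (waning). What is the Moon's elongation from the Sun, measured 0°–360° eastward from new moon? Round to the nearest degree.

Invert f = (1 − cos θ)/2 to get cos θ = 1 − 2(0.57) = -0.140, hence θ₀ = arccos -0.140 = 98.0°.
Waning ⇒ past full, so θ = 360° − 98.0° = 262.0°.

262°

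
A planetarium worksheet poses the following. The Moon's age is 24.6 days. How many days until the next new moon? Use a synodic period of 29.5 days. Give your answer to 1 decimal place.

One full lunation from the last new moon is 29.5 d; remaining = 29.5 − 24.6 = 4.900 d.

4.9 days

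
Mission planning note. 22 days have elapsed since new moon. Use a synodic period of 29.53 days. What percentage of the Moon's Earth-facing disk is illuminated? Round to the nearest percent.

Phase angle: θ = 360°·(22 d)/(29.53 d) = 268.2°.
cos 268.2° = (-0.031), so f = (1 − (-0.031))/2 = 0.516, so 52%.

52%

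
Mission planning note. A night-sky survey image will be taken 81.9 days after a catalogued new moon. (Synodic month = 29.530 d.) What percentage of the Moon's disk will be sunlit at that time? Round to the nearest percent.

43%

81.9/29.530 = 2.773 lunations, so 2 complete cycles and 22.84 d into the next.
The Moon has covered 22.84/29.530 of its cycle, so θ ≈ 360° × 22.84/29.530 = 278.4°.
Illuminated fraction = (1 − cos 278.4°)/2 = (1 − 0.147)/2 ≈ 0.427, so 43%.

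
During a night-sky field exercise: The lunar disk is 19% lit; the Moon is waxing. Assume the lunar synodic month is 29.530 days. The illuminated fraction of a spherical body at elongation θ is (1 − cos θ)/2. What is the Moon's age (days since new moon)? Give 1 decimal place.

cos θ = 1 − 2f = 0.620, giving a principal value of 51.7°.
The Moon is waxing (0°–180°), so θ = 51.7° directly.
At 360°/29.530 d per day, 51.7° corresponds to 4.24 days.

4.2 days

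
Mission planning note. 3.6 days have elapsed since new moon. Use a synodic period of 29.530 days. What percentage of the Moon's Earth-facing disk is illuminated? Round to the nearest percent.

The Moon has covered 3.6/29.530 of its cycle, so θ ≈ 360° × 3.6/29.530 = 43.9°.
Illuminated fraction = (1 − cos 43.9°)/2 = (1 − 0.721)/2 ≈ 0.140, so 14%.

14%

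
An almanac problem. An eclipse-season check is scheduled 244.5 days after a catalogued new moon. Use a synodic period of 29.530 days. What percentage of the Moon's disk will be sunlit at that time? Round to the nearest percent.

59%

244.5/29.530 = 8.280 lunations, so 8 complete cycles and 8.26 d into the next.
Elongation θ = 360° × 8.26/29.530 ≈ 100.7°.
With cos θ = (-0.186), the lit fraction is (1 − (-0.186))/2 ≈ 0.593, so 59%.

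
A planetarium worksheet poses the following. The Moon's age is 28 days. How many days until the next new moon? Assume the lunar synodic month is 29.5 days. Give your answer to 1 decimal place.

The next new moon completes the synodic month: 29.5 − 28 = 1.500 days.

1.5 days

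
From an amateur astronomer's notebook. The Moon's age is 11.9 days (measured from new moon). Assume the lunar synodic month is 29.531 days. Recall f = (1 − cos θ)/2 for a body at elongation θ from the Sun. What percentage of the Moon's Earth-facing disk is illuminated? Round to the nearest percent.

Phase angle: θ = 360°·(11.9 d)/(29.531 d) = 145.1°.
Illuminated fraction = (1 − cos 145.1°)/2 = (1 − (-0.820))/2 ≈ 0.910, so 91%.

91%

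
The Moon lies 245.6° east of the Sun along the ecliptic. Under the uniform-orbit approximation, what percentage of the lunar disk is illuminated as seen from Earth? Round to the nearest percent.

cos 245.6° = (-0.413), so f = (1 − (-0.413))/2 = 0.707, i.e. 71%.

71%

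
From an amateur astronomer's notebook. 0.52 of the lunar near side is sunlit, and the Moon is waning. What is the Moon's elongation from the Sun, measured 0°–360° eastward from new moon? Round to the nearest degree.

268°

Invert f = (1 − cos θ)/2 to get cos θ = 1 − 2(0.52) = -0.040, hence θ₀ = arccos -0.040 = 92.3°.
Since the Moon is past full (waning), take the reflex angle: θ = 360° − 92.3° = 267.7°.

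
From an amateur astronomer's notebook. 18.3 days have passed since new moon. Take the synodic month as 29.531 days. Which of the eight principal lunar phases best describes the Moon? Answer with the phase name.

waning gibbous

θ ≈ 360° × 18.3/29.531 = 223°, which falls in the waning gibbous sector.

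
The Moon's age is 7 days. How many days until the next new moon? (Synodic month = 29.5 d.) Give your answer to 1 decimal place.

The next new moon completes the synodic month: 29.5 − 7 = 22.500 days.

22.5 days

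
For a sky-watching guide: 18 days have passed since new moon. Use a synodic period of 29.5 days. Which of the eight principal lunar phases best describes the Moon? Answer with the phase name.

waning gibbous

At 18/29.5 of the cycle, θ ≈ 220° — the waning gibbous range.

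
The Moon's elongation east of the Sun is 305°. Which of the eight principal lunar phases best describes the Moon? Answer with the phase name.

The waning crescent sector spans roughly 292°–338°; 305° falls inside it.

waning crescent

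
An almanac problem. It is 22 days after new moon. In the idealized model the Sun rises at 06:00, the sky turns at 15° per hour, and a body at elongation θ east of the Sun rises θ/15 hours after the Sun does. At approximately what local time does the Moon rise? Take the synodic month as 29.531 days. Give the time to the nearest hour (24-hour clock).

00:00

Elongation θ = 360° × 22/29.531 ≈ 268.2°.
At 15° of sky rotation per hour, 268.2° corresponds to a 17.88 h lag.
06:00 + 17.88 h ≈ 23:53 → 00:00 to the nearest hour.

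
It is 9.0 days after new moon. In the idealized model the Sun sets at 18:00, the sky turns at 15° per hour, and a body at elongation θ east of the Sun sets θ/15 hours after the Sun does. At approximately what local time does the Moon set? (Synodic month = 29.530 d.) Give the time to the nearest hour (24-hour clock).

01:00

The Moon has covered 9.0/29.530 of its cycle, so θ ≈ 360° × 9.0/29.530 = 109.7°.
The Moon trails the Sun by θ/15 = 109.7/15 ≈ 7.31 hours.
18:00 + 7.31 h ≈ 01:19 → 01:00 to the nearest hour.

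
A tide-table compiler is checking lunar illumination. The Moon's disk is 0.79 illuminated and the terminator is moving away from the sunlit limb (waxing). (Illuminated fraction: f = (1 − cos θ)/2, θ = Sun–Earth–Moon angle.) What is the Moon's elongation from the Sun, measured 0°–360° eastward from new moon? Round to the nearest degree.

Invert f = (1 − cos θ)/2 to get cos θ = 1 − 2(0.79) = -0.580, hence θ₀ = arccos -0.580 = 125.5°.
Waxing ⇒ before full, so θ = 125.5°.

125°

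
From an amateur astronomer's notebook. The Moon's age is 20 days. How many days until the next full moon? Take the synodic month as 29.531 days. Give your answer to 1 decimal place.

Full moon occurs at elongation 180°, i.e. at age 29.531 × 180/360 = 14.765 d.
This lunation's full moon (14.765 d) has passed, so add one period: 44.296 − 20 = 24.296 days.

24.3 days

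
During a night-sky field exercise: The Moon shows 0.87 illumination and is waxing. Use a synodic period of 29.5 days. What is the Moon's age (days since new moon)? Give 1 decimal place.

11.3 days

From f = (1 − cos θ)/2: cos θ = 1 − 2×0.87 = -0.740; arccos → 137.7°.
Before full moon the principal value applies: θ = 137.7°.
Age = 29.5 × 137.7°/360° ≈ 11.29 days.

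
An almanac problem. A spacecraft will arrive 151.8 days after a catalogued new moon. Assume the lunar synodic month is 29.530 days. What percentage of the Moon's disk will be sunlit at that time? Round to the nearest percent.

18%

151.8 d spans 5 complete synodic months (5 × 29.530 = 147.65 d) plus 4.15 d.
Phase angle: θ = 360°·(4.15 d)/(29.530 d) = 50.6°.
Illuminated fraction = (1 − cos 50.6°)/2 = (1 − 0.635)/2 ≈ 0.183, so 18%.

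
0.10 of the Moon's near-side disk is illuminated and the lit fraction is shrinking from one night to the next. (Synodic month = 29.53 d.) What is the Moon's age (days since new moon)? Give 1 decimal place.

26.5 days

cos θ = 1 − 2f = 0.800, giving a principal value of 36.9°.
Since the Moon is past full (waning), take the reflex angle: θ = 360° − 36.9° = 323.1°.
Age = 29.53 × 323.1°/360° ≈ 26.51 days.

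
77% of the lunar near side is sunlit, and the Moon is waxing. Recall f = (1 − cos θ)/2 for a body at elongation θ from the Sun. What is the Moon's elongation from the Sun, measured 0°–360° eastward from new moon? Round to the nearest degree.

123°

Invert f = (1 − cos θ)/2 to get cos θ = 1 − 2(0.77) = -0.540, hence θ₀ = arccos -0.540 = 122.7°.
The Moon is waxing (0°–180°), so θ = 122.7° directly.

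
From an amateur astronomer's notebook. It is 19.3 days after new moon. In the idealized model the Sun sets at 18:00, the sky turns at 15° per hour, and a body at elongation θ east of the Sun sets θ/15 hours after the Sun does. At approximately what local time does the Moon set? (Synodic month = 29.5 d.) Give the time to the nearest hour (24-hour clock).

Phase angle: θ = 360°·(19.3 d)/(29.5 d) = 235.5°.
At 15° of sky rotation per hour, 235.5° corresponds to a 15.70 h lag.
18:00 + 15.70 h ≈ 09:42 → 10:00 to the nearest hour.

10:00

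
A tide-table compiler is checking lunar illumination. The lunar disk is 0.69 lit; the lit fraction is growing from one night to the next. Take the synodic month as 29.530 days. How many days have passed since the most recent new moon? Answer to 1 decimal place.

Invert f = (1 − cos θ)/2 to get cos θ = 1 − 2(0.69) = -0.380, hence θ₀ = arccos -0.380 = 112.3°.
Waxing ⇒ before full, so θ = 112.3°.
At 360°/29.530 d per day, 112.3° corresponds to 9.21 days.

9.2 days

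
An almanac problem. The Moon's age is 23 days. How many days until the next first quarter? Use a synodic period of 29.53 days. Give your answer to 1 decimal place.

13.9 days

First quarter occurs at elongation 90°, i.e. at age 29.53 × 90/360 = 7.383 d.
Already past this cycle's first quarter; the next is at 7.383 + 29.53 = 36.913 d, so 36.913 − 23 = 13.913 days.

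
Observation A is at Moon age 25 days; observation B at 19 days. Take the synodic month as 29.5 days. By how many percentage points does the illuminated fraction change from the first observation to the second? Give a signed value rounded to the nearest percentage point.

+60 pp

θ₁ = 360° × 25/29.5 = 305.1°, f₁ = (1 − cos θ₁)/2 = 0.213.
θ₂ = 360° × 19/29.5 = 231.9°, f₂ = (1 − cos θ₂)/2 = 0.809.
Change = f₂ − f₁ = +0.596 → +60 percentage points.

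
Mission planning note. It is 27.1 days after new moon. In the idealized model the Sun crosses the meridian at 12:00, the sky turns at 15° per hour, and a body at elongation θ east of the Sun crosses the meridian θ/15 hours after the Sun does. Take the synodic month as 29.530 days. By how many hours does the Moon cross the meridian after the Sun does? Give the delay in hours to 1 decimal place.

22.0 h

Elongation θ = 360° × 27.1/29.530 ≈ 330.4°.
The Moon trails the Sun by θ/15 = 330.4/15 ≈ 22.03 hours.
So the Moon crosses the meridian 22.03 h after the Sun.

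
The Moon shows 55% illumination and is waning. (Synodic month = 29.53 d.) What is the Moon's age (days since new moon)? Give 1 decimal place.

21.7 days

cos θ = 1 − 2f = -0.100, giving a principal value of 95.7°.
Since the Moon is past full (waning), take the reflex angle: θ = 360° − 95.7° = 264.3°.
That fraction of the synodic month is 264.3/360 × 29.53 d ≈ 21.68 d.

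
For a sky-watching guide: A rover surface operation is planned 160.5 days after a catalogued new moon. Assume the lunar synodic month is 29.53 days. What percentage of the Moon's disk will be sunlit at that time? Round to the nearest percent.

96%

160.5/29.53 = 5.435 lunations, so 5 complete cycles and 12.85 d into the next.
Phase angle: θ = 360°·(12.85 d)/(29.53 d) = 156.7°.
Illuminated fraction = (1 − cos 156.7°)/2 = (1 − (-0.918))/2 ≈ 0.959, so 96%.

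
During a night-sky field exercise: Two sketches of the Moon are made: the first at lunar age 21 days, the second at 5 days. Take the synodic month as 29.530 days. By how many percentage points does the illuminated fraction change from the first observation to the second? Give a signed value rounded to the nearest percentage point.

-36 percentage points

First observation: θ = 360°·21/29.530 = 256.0°, so f = 0.621.
Second observation: θ = 61.0°, f = 0.257.
Δf = 0.257 − 0.621 = -0.364, i.e. -36 pp.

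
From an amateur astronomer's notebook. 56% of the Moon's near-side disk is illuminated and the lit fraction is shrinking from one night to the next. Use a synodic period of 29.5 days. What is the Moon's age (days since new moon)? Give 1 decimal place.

21.6 days

Invert f = (1 − cos θ)/2 to get cos θ = 1 − 2(0.56) = -0.120, hence θ₀ = arccos -0.120 = 96.9°.
Since the Moon is past full (waning), take the reflex angle: θ = 360° − 96.9° = 263.1°.
At 360°/29.5 d per day, 263.1° corresponds to 21.56 days.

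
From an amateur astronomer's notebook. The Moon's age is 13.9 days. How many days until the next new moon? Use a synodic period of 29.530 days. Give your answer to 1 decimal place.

15.6 days

The next new moon completes the synodic month: 29.530 − 13.9 = 15.630 days.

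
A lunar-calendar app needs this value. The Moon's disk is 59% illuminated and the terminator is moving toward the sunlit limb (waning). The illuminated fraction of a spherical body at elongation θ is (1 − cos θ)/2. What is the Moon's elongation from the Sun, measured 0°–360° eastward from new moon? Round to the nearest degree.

cos θ = 1 − 2f = -0.180, giving a principal value of 100.4°.
Since the Moon is past full (waning), take the reflex angle: θ = 360° − 100.4° = 259.6°.

260°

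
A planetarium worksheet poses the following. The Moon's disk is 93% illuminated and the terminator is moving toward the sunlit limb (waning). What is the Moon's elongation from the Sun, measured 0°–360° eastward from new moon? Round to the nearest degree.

211°

cos θ = 1 − 2f = -0.860, giving a principal value of 149.3°.
Since the Moon is past full (waning), take the reflex angle: θ = 360° − 149.3° = 210.7°.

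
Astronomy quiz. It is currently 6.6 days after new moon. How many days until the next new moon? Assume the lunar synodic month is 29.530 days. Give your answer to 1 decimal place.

22.9 days

The next new moon completes the synodic month: 29.530 − 6.6 = 22.930 days.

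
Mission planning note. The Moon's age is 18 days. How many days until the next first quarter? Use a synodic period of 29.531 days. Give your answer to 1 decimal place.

18.9 days

First quarter occurs at elongation 90°, i.e. at age 29.531 × 90/360 = 7.383 d.
Already past this cycle's first quarter; the next is at 7.383 + 29.531 = 36.914 d, so 36.914 − 18 = 18.914 days.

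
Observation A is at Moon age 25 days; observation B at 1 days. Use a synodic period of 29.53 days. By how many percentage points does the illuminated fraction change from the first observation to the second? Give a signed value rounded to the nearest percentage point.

-20 pp

θ₁ = 360° × 25/29.53 = 304.8°, f₁ = (1 − cos θ₁)/2 = 0.215.
θ₂ = 360° × 1/29.53 = 12.2°, f₂ = (1 − cos θ₂)/2 = 0.011.
Change = f₂ − f₁ = -0.204 → -20 percentage points.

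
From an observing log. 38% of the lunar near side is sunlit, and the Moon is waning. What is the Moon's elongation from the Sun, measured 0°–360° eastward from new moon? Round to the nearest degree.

284°

From f = (1 − cos θ)/2: cos θ = 1 − 2×0.38 = 0.240; arccos → 76.1°.
A waning Moon lies in 180°–360°, so θ = 360° − 76.1° = 283.9°.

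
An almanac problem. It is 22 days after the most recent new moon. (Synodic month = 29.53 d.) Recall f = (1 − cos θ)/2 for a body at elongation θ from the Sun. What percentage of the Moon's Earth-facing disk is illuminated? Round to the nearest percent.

Phase angle: θ = 360°·(22 d)/(29.53 d) = 268.2°.
cos 268.2° = (-0.031), so f = (1 − (-0.031))/2 = 0.516, so 52%.

52%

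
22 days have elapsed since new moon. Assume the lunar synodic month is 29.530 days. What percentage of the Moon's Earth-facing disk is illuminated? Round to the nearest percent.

Phase angle: θ = 360°·(22 d)/(29.530 d) = 268.2°.
cos 268.2° = (-0.031), so f = (1 − (-0.031))/2 = 0.516, so 52%.

52%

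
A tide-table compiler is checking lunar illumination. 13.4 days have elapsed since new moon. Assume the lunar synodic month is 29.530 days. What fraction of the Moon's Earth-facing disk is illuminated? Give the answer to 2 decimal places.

0.98

The Moon has covered 13.4/29.530 of its cycle, so θ ≈ 360° × 13.4/29.530 = 163.4°.
With cos θ = (-0.958), the lit fraction is (1 − (-0.958))/2 ≈ 0.979.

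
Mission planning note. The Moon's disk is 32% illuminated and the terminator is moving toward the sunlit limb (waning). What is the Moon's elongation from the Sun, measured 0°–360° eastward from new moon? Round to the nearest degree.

cos θ = 1 − 2f = 0.360, giving a principal value of 68.9°.
Waning ⇒ past full, so θ = 360° − 68.9° = 291.1°.

291°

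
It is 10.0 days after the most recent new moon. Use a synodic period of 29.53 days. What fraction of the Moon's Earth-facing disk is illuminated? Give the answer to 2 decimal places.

0.76

The Moon has covered 10.0/29.53 of its cycle, so θ ≈ 360° × 10.0/29.53 = 121.9°.
With cos θ = (-0.529), the lit fraction is (1 − (-0.529))/2 ≈ 0.764.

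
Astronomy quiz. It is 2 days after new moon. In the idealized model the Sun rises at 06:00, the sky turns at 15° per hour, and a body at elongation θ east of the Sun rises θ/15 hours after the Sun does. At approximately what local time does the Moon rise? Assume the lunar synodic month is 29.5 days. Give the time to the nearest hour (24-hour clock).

The Moon has covered 2/29.5 of its cycle, so θ ≈ 360° × 2/29.5 = 24.4°.
Delay after the Sun = 24.4° / (15°/h) ≈ 1.63 h.
06:00 + 1.63 h ≈ 07:38 → 08:00 to the nearest hour.

08:00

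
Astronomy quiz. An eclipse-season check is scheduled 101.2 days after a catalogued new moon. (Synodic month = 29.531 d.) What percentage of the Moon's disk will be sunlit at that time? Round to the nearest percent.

95%

Reduce mod P: 101.2 − 3×29.531 = 12.61 d into the current lunation.
The Moon has covered 12.61/29.531 of its cycle, so θ ≈ 360° × 12.61/29.531 = 153.7°.
Illuminated fraction = (1 − cos 153.7°)/2 = (1 − (-0.896))/2 ≈ 0.948, so 95%.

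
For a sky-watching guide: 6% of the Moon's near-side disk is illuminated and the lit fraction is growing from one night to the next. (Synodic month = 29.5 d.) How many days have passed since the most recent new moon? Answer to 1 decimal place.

2.3 days

From f = (1 − cos θ)/2: cos θ = 1 − 2×0.06 = 0.880; arccos → 28.4°.
Waxing ⇒ before full, so θ = 28.4°.
At 360°/29.5 d per day, 28.4° corresponds to 2.32 days.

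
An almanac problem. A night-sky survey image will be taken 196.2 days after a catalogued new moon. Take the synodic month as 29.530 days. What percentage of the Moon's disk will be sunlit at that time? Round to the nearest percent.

196.2 d spans 6 complete synodic months (6 × 29.530 = 177.18 d) plus 19.02 d.
Elongation θ = 360° × 19.02/29.530 ≈ 231.9°.
cos 231.9° = (-0.617), so f = (1 − (-0.617))/2 = 0.809, so 81%.

81%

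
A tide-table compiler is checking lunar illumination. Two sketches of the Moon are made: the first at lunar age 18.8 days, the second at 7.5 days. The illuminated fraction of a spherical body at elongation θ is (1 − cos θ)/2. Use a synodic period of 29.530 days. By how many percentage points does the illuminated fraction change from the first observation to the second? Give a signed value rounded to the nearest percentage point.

-31 percentage points

First observation: θ = 360°·18.8/29.530 = 229.2°, so f = 0.827.
Second observation: θ = 91.4°, f = 0.512.
Δf = 0.512 − 0.827 = -0.314, i.e. -31 pp.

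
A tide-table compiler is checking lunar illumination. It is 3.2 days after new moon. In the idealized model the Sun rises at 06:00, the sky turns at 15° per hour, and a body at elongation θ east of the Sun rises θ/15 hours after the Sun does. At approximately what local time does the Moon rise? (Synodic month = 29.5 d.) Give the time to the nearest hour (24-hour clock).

09:00

The Moon has covered 3.2/29.5 of its cycle, so θ ≈ 360° × 3.2/29.5 = 39.1°.
At 15° of sky rotation per hour, 39.1° corresponds to a 2.60 h lag.
06:00 + 2.60 h ≈ 08:36 → 09:00 to the nearest hour.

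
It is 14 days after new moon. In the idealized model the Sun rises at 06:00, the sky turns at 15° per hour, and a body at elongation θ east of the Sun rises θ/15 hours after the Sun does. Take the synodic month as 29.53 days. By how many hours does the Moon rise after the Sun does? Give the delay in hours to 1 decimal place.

11.4 h

Elongation θ = 360° × 14/29.53 ≈ 170.7°.
At 15° of sky rotation per hour, 170.7° corresponds to a 11.38 h lag.
So the Moon rises 11.38 h after the Sun.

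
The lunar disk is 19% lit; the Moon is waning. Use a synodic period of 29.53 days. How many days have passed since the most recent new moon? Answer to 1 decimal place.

From f = (1 − cos θ)/2: cos θ = 1 − 2×0.19 = 0.620; arccos → 51.7°.
Since the Moon is past full (waning), take the reflex angle: θ = 360° − 51.7° = 308.3°.
Age = 29.53 × 308.3°/360° ≈ 25.29 days.

25.3 days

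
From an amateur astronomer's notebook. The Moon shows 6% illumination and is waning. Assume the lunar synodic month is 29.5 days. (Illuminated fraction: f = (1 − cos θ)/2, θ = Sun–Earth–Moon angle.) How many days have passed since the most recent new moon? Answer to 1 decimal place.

27.2 days

From f = (1 − cos θ)/2: cos θ = 1 − 2×0.06 = 0.880; arccos → 28.4°.
A waning Moon lies in 180°–360°, so θ = 360° − 28.4° = 331.6°.
Age = 29.5 × 331.6°/360° ≈ 27.18 days.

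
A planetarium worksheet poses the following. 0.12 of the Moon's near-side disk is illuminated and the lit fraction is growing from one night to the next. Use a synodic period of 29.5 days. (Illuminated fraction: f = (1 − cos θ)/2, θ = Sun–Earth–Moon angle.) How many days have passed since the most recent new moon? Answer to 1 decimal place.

From f = (1 − cos θ)/2: cos θ = 1 − 2×0.12 = 0.760; arccos → 40.5°.
Waxing ⇒ before full, so θ = 40.5°.
Age = 29.5 × 40.5°/360° ≈ 3.32 days.

3.3 days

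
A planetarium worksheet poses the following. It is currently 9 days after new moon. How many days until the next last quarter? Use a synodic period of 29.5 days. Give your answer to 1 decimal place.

13.1 days

Last quarter occurs at elongation 270°, i.e. at age 29.5 × 270/360 = 22.125 d.
That is 22.125 − 9 = 13.125 days ahead.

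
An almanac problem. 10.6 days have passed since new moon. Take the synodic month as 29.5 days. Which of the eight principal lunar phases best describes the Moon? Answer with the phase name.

θ ≈ 360° × 10.6/29.5 = 129°, which falls in the waxing gibbous sector.

waxing gibbous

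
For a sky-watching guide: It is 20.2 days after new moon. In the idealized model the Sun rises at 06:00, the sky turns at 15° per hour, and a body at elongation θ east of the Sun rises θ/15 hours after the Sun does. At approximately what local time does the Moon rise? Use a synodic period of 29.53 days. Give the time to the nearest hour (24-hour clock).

22:00

Phase angle: θ = 360°·(20.2 d)/(29.53 d) = 246.3°.
Delay after the Sun = 246.3° / (15°/h) ≈ 16.42 h.
06:00 + 16.42 h ≈ 22:25 → 22:00 to the nearest hour.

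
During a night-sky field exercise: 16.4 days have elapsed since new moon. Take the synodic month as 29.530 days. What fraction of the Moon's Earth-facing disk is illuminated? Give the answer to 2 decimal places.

Phase angle: θ = 360°·(16.4 d)/(29.530 d) = 199.9°.
With cos θ = (-0.940), the lit fraction is (1 − (-0.940))/2 ≈ 0.970.

0.97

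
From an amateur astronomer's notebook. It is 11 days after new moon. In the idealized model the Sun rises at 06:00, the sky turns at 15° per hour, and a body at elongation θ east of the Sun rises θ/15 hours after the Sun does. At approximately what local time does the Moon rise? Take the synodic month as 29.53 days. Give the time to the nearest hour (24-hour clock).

15:00

Phase angle: θ = 360°·(11 d)/(29.53 d) = 134.1°.
Delay after the Sun = 134.1° / (15°/h) ≈ 8.94 h.
06:00 + 8.94 h ≈ 14:56 → 15:00 to the nearest hour.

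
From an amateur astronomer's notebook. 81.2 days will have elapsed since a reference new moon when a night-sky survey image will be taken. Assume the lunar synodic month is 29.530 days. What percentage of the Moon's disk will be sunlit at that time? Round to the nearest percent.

Reduce mod P: 81.2 − 2×29.530 = 22.14 d into the current lunation.
Phase angle: θ = 360°·(22.14 d)/(29.530 d) = 269.9°.
Illuminated fraction = (1 − cos 269.9°)/2 = (1 − (-0.002))/2 ≈ 0.501, so 50%.

50%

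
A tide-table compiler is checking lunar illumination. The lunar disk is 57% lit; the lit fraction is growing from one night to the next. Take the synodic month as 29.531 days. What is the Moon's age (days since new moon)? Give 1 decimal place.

8.0 days

cos θ = 1 − 2f = -0.140, giving a principal value of 98.0°.
Before full moon the principal value applies: θ = 98.0°.
Age = 29.531 × 98.0°/360° ≈ 8.04 days.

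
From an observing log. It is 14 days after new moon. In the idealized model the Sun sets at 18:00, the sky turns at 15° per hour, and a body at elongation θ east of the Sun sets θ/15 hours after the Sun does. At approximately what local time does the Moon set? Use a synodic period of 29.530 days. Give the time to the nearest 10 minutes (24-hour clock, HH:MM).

Phase angle: θ = 360°·(14 d)/(29.530 d) = 170.7°.
At 15° of sky rotation per hour, 170.7° corresponds to a 11.38 h lag.
18:00 + 11.378 h ≈ 05:23 → 05:20 to the nearest ten minutes.

05:20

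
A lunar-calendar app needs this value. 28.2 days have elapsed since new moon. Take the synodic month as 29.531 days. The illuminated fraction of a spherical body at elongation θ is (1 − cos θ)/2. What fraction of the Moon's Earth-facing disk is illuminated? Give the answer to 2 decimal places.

Elongation θ = 360° × 28.2/29.531 ≈ 343.8°.
With cos θ = 0.960, the lit fraction is (1 − 0.960)/2 ≈ 0.020.

0.02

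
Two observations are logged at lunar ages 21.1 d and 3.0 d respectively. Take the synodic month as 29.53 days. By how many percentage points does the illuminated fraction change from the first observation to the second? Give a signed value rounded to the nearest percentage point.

-51 pp

First observation: θ = 360°·21.1/29.53 = 257.2°, so f = 0.611.
Second observation: θ = 36.6°, f = 0.098.
Δf = 0.098 − 0.611 = -0.512, i.e. -51 pp.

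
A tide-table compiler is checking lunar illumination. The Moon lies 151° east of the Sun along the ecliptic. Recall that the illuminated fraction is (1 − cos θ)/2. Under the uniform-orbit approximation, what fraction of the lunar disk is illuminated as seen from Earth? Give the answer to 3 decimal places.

cos 151° = (-0.875), so f = (1 − (-0.875))/2 = 0.937.

0.937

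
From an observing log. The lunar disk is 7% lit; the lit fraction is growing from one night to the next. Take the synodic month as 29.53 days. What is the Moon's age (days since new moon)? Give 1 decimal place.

Invert f = (1 − cos θ)/2 to get cos θ = 1 − 2(0.07) = 0.860, hence θ₀ = arccos 0.860 = 30.7°.
The Moon is waxing (0°–180°), so θ = 30.7° directly.
Age = 29.53 × 30.7°/360° ≈ 2.52 days.

2.5 days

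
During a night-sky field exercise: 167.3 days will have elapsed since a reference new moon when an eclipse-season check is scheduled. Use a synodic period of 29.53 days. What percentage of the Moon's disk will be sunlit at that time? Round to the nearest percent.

75%

Reduce mod P: 167.3 − 5×29.53 = 19.65 d into the current lunation.
Phase angle: θ = 360°·(19.65 d)/(29.53 d) = 239.6°.
With cos θ = (-0.507), the lit fraction is (1 − (-0.507))/2 ≈ 0.753, so 75%.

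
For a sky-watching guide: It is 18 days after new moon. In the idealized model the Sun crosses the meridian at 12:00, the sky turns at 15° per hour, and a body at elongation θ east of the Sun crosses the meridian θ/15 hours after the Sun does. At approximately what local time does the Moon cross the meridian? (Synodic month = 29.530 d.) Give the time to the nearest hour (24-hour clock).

Phase angle: θ = 360°·(18 d)/(29.530 d) = 219.4°.
Delay after the Sun = 219.4° / (15°/h) ≈ 14.63 h.
12:00 + 14.63 h ≈ 02:38 → 03:00 to the nearest hour.

03:00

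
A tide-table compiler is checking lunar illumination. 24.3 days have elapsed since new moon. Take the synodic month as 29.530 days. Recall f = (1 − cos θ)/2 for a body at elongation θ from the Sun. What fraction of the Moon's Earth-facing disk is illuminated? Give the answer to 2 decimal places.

Elongation θ = 360° × 24.3/29.530 ≈ 296.2°.
With cos θ = 0.442, the lit fraction is (1 − 0.442)/2 ≈ 0.279.

0.28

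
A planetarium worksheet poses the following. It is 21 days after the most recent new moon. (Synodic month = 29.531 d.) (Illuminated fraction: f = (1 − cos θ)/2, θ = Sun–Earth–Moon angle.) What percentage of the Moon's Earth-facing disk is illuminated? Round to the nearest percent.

62%

The Moon has covered 21/29.531 of its cycle, so θ ≈ 360° × 21/29.531 = 256.0°.
Illuminated fraction = (1 − cos 256.0°)/2 = (1 − (-0.242))/2 ≈ 0.621, so 62%.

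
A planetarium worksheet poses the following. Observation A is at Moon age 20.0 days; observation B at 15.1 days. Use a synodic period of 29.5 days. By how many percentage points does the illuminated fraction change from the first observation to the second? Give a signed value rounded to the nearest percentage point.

θ₁ = 360° × 20.0/29.5 = 244.1°, f₁ = (1 − cos θ₁)/2 = 0.719.
θ₂ = 360° × 15.1/29.5 = 184.3°, f₂ = (1 − cos θ₂)/2 = 0.999.
Change = f₂ − f₁ = +0.280 → +28 percentage points.

+28 pp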